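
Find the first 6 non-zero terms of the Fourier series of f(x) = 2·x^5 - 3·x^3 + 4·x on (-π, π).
(-86·π^2 + 4·π^4 + 524)·sin(x) + (-2·π^4 - 47/2 + 13·π^2)·sin(2·x) + (-134·π^2/27 + 484/81 + 4·π^4/3)·sin(3·x) + (-π^4 - 97/32 + 11·π^2/4)·sin(4·x) + (-46·π^2/25 + 1276/625 + 4·π^4/5)·sin(5·x) + (-2·π^4/3 - 253/162 + 37·π^2/27)·sin(6·x)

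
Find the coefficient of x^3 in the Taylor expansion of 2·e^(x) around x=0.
Expand to order 3: 2·e^(x) = x^3/3 + x^2 + 2·x + 2 + O(x^4).
The coefficient of x^3 is 1/3.

Final answer: 1/3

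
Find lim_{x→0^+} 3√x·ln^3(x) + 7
The product is a 0·∞ indeterminate form at x → 0⁺.
Rewrite the product as 3·ln^3(x) / x^(-1/2) and apply L'Hôpital, or use the standard hierarchy x^(-1/2) ≫ |ln x|^3 as x → 0⁺.
The indeterminate product → 0, so the limit = 7.

Final answer: 7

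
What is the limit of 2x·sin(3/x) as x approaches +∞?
As x → +∞: let u = 3/x → 0⁺; then 2·x·sin(3/x) = 2·3·sin(u)/u → 2·3·1 = 6.
Limit = 6.

Final answer: 6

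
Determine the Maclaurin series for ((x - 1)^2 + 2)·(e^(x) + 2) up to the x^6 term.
7·x^6/240 + 13·x^5/120 + 7·x^4/24 + x^3/2 + 5·x^2/2 - 3·x + 9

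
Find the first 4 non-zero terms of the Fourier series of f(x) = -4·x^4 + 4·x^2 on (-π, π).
(-208 + 32·π^2)·cos(x) + (16 - 8·π^2)·cos(2·x) + (-112/27 + 32·π^2/9)·cos(3·x) - 4·π^4/5 + 4·π^2/3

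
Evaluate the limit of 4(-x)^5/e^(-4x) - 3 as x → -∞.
The quotient is an ∞/∞ indeterminate form as x → -∞.
Compare growth rates of the dominant terms (exponentials ≫ polynomials ≫ logarithms), or apply L'Hôpital's rule; the quotient → 0.
Adding the constant: 0 - 3 = -3. Limit = -3.

Final answer: -3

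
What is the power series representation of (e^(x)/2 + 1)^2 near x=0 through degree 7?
11·x^7/1680 + 17·x^6/720 + 3·x^5/40 + 5·x^4/24 + x^3/2 + x^2 + 3·x/2 + 9/4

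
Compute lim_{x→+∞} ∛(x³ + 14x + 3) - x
This is an ∞ − ∞ indeterminate form.
Multiply by (A² + AB + B²)/(A² + AB + B²) where A = ∛(x³+14x + 3), B = x to use A³ − B³ = (A−B)(A²+AB+B²); the x³ terms cancel, leaving (14x + 3)/(A²+AB+B²) with denominator ~ 3x², so the limit is 0.
Limit = 0.

Final answer: 0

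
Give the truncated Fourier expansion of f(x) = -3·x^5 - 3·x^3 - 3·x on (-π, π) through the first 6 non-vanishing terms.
(-690 - 6·π^4 + 114·π^2)·sin(x) + (-12·π^2 + 21 + 3·π^4)·sin(2·x) + (-2·π^4 - 98/27 + 22·π^2/9)·sin(3·x) + (-3·π^2/8 + 105/64 + 3·π^4/2)·sin(4·x) + (-6·π^4/5 - 6·π^2/25 - 714/625)·sin(5·x) + (25/27 + 4·π^2/9 + π^4)·sin(6·x)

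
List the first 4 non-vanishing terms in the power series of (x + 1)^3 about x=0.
x^3 + 3·x^2 + 3·x + 1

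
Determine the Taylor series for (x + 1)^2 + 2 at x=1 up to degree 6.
6 + 4·(x - 1) + (x - 1)^2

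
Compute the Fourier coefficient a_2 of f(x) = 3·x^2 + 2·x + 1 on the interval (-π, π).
a_2 = (1/π) ∫_{-π}^{π} f(x)·cos(2x) dx.
Evaluate the integral (use parity and integration by parts as needed): a_2 = 3.

Final answer: 3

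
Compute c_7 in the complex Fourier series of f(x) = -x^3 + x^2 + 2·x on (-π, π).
Compute the real Fourier coefficients first: a_7 = -4/49, b_7 = 208/343 - 2·π^2/7.
Then c_7 = (a_7 − i·b_7)/2 = -2/49 - 104·i/343 + i·π^2/7.

Final answer: -2/49 - 104·i/343 + i·π^2/7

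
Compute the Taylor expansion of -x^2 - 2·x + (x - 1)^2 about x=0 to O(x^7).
1 - 4·x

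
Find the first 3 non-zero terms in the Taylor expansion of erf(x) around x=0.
x^5/(5·√(π)) - 2·x^3/(3·√(π)) + 2·x/√(π)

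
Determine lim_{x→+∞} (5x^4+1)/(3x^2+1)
This is an ∞/∞ indeterminate form as x → +∞.
Divide numerator and denominator by x^4 and let the lower-order terms vanish; the numerator's degree 4 exceeds the denominator's degree 2, so the quotient diverges.
Limit = ∞.

Final answer: ∞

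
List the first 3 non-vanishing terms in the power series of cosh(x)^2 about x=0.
x^4/3 + x^2 + 1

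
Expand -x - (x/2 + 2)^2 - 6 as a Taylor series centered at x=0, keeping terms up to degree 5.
-x^2/4 - 3·x - 10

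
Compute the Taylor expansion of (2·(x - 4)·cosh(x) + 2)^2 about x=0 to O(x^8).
-127·x^7/90 + 62·x^6/15 - 31·x^5/3 + 24·x^4 - 28·x^3 + 52·x^2 - 24·x + 36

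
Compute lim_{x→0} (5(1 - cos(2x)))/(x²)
Both numerator and denominator → 0 as x → 0; this is a 0/0 indeterminate form.
Expand each to leading order near x = 0: numerator ~ 10·x^2, denominator ~ x^2.
The limit of the ratio is 10.

Final answer: 10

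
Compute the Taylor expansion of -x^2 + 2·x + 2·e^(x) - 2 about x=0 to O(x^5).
x^4/12 + x^3/3 + 4·x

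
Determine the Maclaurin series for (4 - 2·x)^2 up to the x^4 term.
4·x^2 - 16·x + 16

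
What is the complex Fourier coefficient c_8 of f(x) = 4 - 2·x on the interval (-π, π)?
Compute the real Fourier coefficients first: a_8 = 0, b_8 = 1/2.
Then c_8 = (a_8 − i·b_8)/2 = -i/4.

Final answer: -i/4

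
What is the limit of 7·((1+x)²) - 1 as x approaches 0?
Direct substitution at x = 0 gives 6.

Final answer: 6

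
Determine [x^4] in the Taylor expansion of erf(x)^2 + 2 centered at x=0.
Expand to order 4: erf(x)^2 + 2 = -8·x^4/(3·π) + 4·x^2/π + 2 + O(x^5).
The coefficient of x^4 is -8/(3·π).

Final answer: -8/(3·π)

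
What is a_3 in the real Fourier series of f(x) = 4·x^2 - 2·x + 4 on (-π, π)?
a_3 = (1/π) ∫_{-π}^{π} f(x)·cos(3x) dx.
Evaluate the integral (use parity and integration by parts as needed): a_3 = -16/9.

Final answer: -16/9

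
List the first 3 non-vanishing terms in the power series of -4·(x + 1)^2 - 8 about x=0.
-4·x^2 - 8·x - 12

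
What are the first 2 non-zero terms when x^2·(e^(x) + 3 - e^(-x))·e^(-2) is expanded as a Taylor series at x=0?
2·x^3·e^(-2) + 3·x^2·e^(-2)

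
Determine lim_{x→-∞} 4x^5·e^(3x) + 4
The product is a 0·∞ indeterminate form at x → -∞.
Rewrite the product as 4x^5 / e^(-3x) (an ∞/∞ form) and apply L'Hôpital, or use the standard hierarchy e^(3|x|) ≫ |x^5| as x → -∞.
The indeterminate product → 0, so the limit = 4.

Final answer: 4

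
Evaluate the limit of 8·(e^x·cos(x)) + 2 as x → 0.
Direct substitution at x = 0 gives 10.

Final answer: 10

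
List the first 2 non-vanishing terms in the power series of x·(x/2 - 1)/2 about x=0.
x^2/4 - x/2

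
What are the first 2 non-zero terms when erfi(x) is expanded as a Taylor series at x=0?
2·x^3/(3·√(π)) + 2·x/√(π)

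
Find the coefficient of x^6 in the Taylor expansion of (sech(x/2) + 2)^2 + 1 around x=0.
Expand to order 6: (sech(x/2) + 2)^2 + 1 = -43·x^6/3840 + 3·x^4/32 - 3·x^2/4 + 10 + O(x^7).
The coefficient of x^6 is -43/3840.

Final answer: -43/3840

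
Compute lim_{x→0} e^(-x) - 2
Direct substitution at x = 0 gives -1.

Final answer: -1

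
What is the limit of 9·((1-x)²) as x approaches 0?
Direct substitution at x = 0 gives 9.

Final answer: 9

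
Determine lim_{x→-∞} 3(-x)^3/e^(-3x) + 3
The quotient is an ∞/∞ indeterminate form as x → -∞.
Compare growth rates of the dominant terms (exponentials ≫ polynomials ≫ logarithms), or apply L'Hôpital's rule; the quotient → 0.
Adding the constant: 0 + 3 = 3. Limit = 3.

Final answer: 3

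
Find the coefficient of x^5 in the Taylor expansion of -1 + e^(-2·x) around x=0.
Expand to order 5: -1 + e^(-2·x) = -4·x^5/15 + 2·x^4/3 - 4·x^3/3 + 2·x^2 - 2·x + O(x^6).
The coefficient of x^5 is -4/15.

Final answer: -4/15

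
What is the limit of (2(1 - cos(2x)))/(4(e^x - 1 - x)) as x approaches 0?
Both numerator and denominator → 0 as x → 0; this is a 0/0 indeterminate form.
Expand each to leading order near x = 0: numerator ~ 4·x^2, denominator ~ 2·x^2.
The limit of the ratio is 2.

Final answer: 2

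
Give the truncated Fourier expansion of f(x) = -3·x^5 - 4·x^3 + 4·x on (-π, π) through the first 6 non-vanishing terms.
(-664 - 6·π^4 + 112·π^2)·sin(x) + (-11·π^2 + 25/2 + 3·π^4)·sin(2·x) + (-2·π^4 + 40/27 + 16·π^2/9)·sin(3·x) + (-131/64 + π^2/8 + 3·π^4/2)·sin(4·x) + (-6·π^4/5 - 16·π^2/25 + 1096/625)·sin(5·x) + (-79/54 + 7·π^2/9 + π^4)·sin(6·x)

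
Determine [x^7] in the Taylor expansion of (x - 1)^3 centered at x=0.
Expand to order 7: (x - 1)^3 = x^3 - 3·x^2 + 3·x - 1 + O(x^8).
The coefficient of x^7 is 0.

Final answer: 0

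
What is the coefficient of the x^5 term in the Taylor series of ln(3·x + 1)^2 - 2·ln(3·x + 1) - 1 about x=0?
Expand to order 5: ln(3·x + 1)^2 - 2·ln(3·x + 1) - 1 = -2997·x^5/10 + 459·x^4/4 - 45·x^3 + 18·x^2 - 6·x - 1 + O(x^6).
The coefficient of x^5 is -2997/10.

Final answer: -2997/10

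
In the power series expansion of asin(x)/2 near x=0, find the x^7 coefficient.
Expand to order 7: asin(x)/2 = 5·x^7/224 + 3·x^5/80 + x^3/12 + x/2 + O(x^8).
The coefficient of x^7 is 5/224.

Final answer: 5/224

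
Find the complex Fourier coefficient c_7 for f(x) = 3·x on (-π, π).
Compute the real Fourier coefficients first: a_7 = 0, b_7 = 6/7.
Then c_7 = (a_7 − i·b_7)/2 = -3·i/7.

Final answer: -3·i/7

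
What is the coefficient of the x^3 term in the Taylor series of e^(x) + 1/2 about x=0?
Expand to order 3: e^(x) + 1/2 = x^3/6 + x^2/2 + x + 3/2 + O(x^4).
The coefficient of x^3 is 1/6.

Final answer: 1/6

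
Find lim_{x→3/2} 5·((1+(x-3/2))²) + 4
Direct substitution at x = 3/2 gives 9.

Final answer: 9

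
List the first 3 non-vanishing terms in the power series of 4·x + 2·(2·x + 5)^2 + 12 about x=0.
8·x^2 + 44·x + 62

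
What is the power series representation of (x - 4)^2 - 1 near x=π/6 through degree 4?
-4·π/3 + π^2/36 + 15 + (-8 + π/3)·(x - π/6) + (x - π/6)^2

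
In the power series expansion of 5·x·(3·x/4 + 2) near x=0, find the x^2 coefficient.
Expand to order 2: 5·x·(3·x/4 + 2) = 15·x^2/4 + 10·x + O(x^3).
The coefficient of x^2 is 15/4.

Final answer: 15/4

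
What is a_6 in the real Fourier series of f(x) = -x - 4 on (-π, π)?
a_6 = (1/π) ∫_{-π}^{π} f(x)·cos(6x) dx.
Evaluate the integral (use parity and integration by parts as needed): a_6 = 0.

Final answer: 0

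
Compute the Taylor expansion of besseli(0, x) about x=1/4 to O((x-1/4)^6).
besseli(0, 1/4) + besseli(1, 1/4)·(x - 1/4) + (besseli(2, 1/4)/4 + besseli(0, 1/4)/4)·(x - 1/4)^2 + (besseli(3, 1/4)/24 + besseli(1, 1/4)/8)·(x - 1/4)^3 + (besseli(4, 1/4)/192 + besseli(2, 1/4)/48 + besseli(0, 1/4)/64)·(x - 1/4)^4 + (besseli(5, 1/4)/1920 + besseli(3, 1/4)/384 + besseli(1, 1/4)/192)·(x - 1/4)^5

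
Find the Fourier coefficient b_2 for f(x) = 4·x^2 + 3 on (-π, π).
b_2 = (1/π) ∫_{-π}^{π} f(x)·sin(2x) dx.
Evaluate the integral (use parity and integration by parts as needed): b_2 = 0.

Final answer: 0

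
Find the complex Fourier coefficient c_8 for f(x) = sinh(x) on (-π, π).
Compute the real Fourier coefficients first: a_8 = 0, b_8 = -16·sinh(π)/(65·π).
Then c_8 = (a_8 − i·b_8)/2 = 8·i·sinh(π)/(65·π).

Final answer: 8·i·sinh(π)/(65·π)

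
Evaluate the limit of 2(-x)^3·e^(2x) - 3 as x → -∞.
The product is a 0·∞ indeterminate form at x → -∞.
Rewrite the product as 2(-x)^3 / e^(-2x) (an ∞/∞ form) and apply L'Hôpital, or use the standard hierarchy e^(2|x|) ≫ |(-x)^3| as x → -∞.
The indeterminate product → 0, so the limit = -3.

Final answer: -3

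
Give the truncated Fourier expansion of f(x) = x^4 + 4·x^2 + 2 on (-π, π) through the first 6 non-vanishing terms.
(32 - 8·π^2)·cos(x) + (1 + 2·π^2)·cos(2·x) + (-8·π^2/9 - 32/27)·cos(3·x) + (13/16 + π^2/2)·cos(4·x) + (-8·π^2/25 - 352/625)·cos(5·x) + 2 + 4·π^2/3 + π^4/5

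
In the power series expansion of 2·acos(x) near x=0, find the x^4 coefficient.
Expand to order 4: 2·acos(x) = -x^3/3 - 2·x + π + O(x^5).
The coefficient of x^4 is 0.

Final answer: 0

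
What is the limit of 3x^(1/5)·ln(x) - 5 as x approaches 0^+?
The product is a 0·∞ indeterminate form at x → 0⁺.
Rewrite the product as 3·ln(x) / x^(-1/5) and apply L'Hôpital, or use the standard hierarchy x^(-1/5) ≫ |ln x| as x → 0⁺.
The indeterminate product → 0, so the limit = -5.

Final answer: -5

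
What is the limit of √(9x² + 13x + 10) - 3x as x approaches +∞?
As x → +∞: multiply by the conjugate to get (13x+10)/(√(9x²+13x+10)+3x); the denominator ~ 6x, so the limit is 13/6.
Limit = 13/6.

Final answer: 13/6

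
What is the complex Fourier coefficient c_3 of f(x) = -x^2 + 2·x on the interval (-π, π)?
Compute the real Fourier coefficients first: a_3 = 4/9, b_3 = 4/3.
Then c_3 = (a_3 − i·b_3)/2 = 2/9 - 2·i/3.

Final answer: 2/9 - 2·i/3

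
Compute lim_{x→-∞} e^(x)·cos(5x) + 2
Evaluate the dominant behaviour as x → -∞; each term tends to a finite value or vanishes.
Limit = 2.

Final answer: 2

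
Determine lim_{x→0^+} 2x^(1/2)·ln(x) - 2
The product is a 0·∞ indeterminate form at x → 0⁺.
Rewrite the product as 2·ln(x) / x^(-1/2) and apply L'Hôpital, or use the standard hierarchy x^(-1/2) ≫ |ln x| as x → 0⁺.
The indeterminate product → 0, so the limit = -2.

Final answer: -2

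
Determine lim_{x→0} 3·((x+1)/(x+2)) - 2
Direct substitution at x = 0 gives -1/2.

Final answer: -1/2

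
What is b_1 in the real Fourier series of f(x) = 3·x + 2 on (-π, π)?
b_1 = (1/π) ∫_{-π}^{π} f(x)·sin(1x) dx.
Evaluate the integral (use parity and integration by parts as needed): b_1 = 6.

Final answer: 6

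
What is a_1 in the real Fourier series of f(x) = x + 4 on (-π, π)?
a_1 = (1/π) ∫_{-π}^{π} f(x)·cos(1x) dx.
Evaluate the integral (use parity and integration by parts as needed): a_1 = 0.

Final answer: 0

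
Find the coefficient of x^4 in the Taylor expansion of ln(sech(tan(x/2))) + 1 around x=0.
Expand to order 4: ln(sech(tan(x/2))) + 1 = -x^4/64 - x^2/8 + 1 + O(x^5).
The coefficient of x^4 is -1/64.

Final answer: -1/64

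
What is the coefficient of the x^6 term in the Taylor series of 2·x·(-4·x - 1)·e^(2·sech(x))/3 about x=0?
Expand to order 6: 2·x·(-4·x - 1)·e^(2·sech(x))/3 = -22·x^6·e^(2)/9 - 11·x^5·e^(2)/18 + 8·x^4·e^(2)/3 + 2·x^3·e^(2)/3 - 8·x^2·e^(2)/3 - 2·x·e^(2)/3 + O(x^7).
The coefficient of x^6 is -22·e^(2)/9.

Final answer: -22·e^(2)/9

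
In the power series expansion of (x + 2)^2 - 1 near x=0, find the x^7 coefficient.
Expand to order 7: (x + 2)^2 - 1 = x^2 + 4·x + 3 + O(x^8).
The coefficient of x^7 is 0.

Final answer: 0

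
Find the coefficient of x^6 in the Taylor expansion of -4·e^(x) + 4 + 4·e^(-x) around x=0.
Expand to order 6: -4·e^(x) + 4 + 4·e^(-x) = -x^5/15 - 4·x^3/3 - 8·x + 4 + O(x^7).
The coefficient of x^6 is 0.

Final answer: 0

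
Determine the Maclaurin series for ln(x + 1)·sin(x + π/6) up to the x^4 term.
√(3)·x^4/12 + x^3·(-√(3)/4 - 1/12) + x^2·(-1/4 + √(3)/2) + x/2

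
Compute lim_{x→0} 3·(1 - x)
Direct substitution at x = 0 gives 3.

Final answer: 3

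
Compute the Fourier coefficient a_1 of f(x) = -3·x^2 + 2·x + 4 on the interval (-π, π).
a_1 = (1/π) ∫_{-π}^{π} f(x)·cos(1x) dx.
Evaluate the integral (use parity and integration by parts as needed): a_1 = 12.

Final answer: 12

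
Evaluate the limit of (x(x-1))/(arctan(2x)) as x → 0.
Both numerator and denominator → 0 as x → 0; this is a 0/0 indeterminate form.
Expand each to leading order near x = 0: numerator ~ -x, denominator ~ 2·x.
The limit of the ratio is -1/2.

Final answer: -1/2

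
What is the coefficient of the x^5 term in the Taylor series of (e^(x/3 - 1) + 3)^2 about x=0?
Expand to order 5: (e^(x/3 - 1) + 3)^2 = x^5·(e^(-1)/(14580·(e^(-1) + 3)) + e^(-2)/(972·(e^(-1) + 3)^2))·(e^(-1) + 3)^2 + x^4·(7·e^(-2)/(972·(e^(-1) + 3)^2) + e^(-1)/(972·(e^(-1) + 3)))·(e^(-1) + 3)^2 + x^3·(e^(-2)/(27·(e^(-1) + 3)^2) + e^(-1)/(81·(e^(-1) + 3)))·(e^(-1) + 3)^2 + x^2·(e^(-2)/(9·(e^(-1) + 3)^2) + e^(-1)/(9·(e^(-1) + 3)))·(e^(-1) + 3)^2 + 2·x·(e^(-1) + 3)·e^(-1)/3 + (e^(-1) + 3)^2 + O(x^6).
The coefficient of x^5 is (e^(-1)/(14580·(e^(-1) + 3)) + e^(-2)/(972·(e^(-1) + 3)^2))·(e^(-1) + 3)^2.

Final answer: (e^(-1)/(14580·(e^(-1) + 3)) + e^(-2)/(972·(e^(-1) + 3)^2))·(e^(-1) + 3)^2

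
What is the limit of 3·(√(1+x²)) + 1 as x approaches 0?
Direct substitution at x = 0 gives 4.

Final answer: 4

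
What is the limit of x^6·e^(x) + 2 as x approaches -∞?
The product is a 0·∞ indeterminate form at x → -∞.
Rewrite the product as x^6 / e^(-x) (an ∞/∞ form) and apply L'Hôpital, or use the standard hierarchy e^(|x|) ≫ |x^6| as x → -∞.
The indeterminate product → 0, so the limit = 2.

Final answer: 2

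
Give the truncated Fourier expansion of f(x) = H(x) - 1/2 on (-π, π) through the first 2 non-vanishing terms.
2·sin(x)/π + 2·sin(3·x)/(3·π)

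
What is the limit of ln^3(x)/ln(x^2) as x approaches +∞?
This is an ∞/∞ indeterminate form as x → +∞.
Write ln(x^2) = 2·ln(x), reducing the quotient to ln^2(x)/2 → ∞.
Limit = ∞.

Final answer: ∞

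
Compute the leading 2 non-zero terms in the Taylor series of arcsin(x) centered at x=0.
x^3/6 + x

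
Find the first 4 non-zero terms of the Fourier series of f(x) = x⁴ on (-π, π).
(48 - 8·π^2)·cos(x) + (-3 + 2·π^2)·cos(2·x) + (16/27 - 8·π^2/9)·cos(3·x) + π^4/5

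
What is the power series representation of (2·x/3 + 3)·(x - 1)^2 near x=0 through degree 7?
2·x^3/3 + 5·x^2/3 - 16·x/3 + 3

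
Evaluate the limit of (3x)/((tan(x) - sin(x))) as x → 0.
Both numerator and denominator → 0 as x → 0; this is a 0/0 indeterminate form.
Expand each to leading order near x = 0: numerator ~ 3·x, denominator ~ x^3/2.
The limit of the ratio is ∞.

Final answer: ∞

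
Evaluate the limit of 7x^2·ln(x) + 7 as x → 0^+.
The product is a 0·∞ indeterminate form at x → 0⁺.
Rewrite the product as 7·ln(x) / x^(-2) and apply L'Hôpital, or use the standard hierarchy x^(-2) ≫ |ln x| as x → 0⁺.
The indeterminate product → 0, so the limit = 7.

Final answer: 7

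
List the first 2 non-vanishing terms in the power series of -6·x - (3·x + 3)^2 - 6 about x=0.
-24·x - 15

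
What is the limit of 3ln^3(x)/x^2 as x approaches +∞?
This is an ∞/∞ indeterminate form as x → +∞.
The polynomial denominator x^2 dominates the logarithmic numerator (any positive power of x ≫ ln^3(x) as x → ∞), so the quotient → 0.
Limit = 0.

Final answer: 0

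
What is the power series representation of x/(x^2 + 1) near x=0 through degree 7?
-x^7 + x^5 - x^3 + x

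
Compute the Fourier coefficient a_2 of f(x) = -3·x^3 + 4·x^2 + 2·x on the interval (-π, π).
a_2 = (1/π) ∫_{-π}^{π} f(x)·cos(2x) dx.
Evaluate the integral (use parity and integration by parts as needed): a_2 = 4.

Final answer: 4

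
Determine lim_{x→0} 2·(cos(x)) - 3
Direct substitution at x = 0 gives -1.

Final answer: -1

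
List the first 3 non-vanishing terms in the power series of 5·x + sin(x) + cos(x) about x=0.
-x^2/2 + 6·x + 1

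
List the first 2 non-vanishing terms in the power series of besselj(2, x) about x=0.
-x^4/96 + x^2/8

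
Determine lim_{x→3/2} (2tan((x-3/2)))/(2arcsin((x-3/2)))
Both numerator and denominator → 0 as x → 3/2; this is a 0/0 indeterminate form.
Expand each to leading order near x = 3/2: numerator ~ 2·(x - 3/2), denominator ~ 2·(x - 3/2).
The limit of the ratio is 1.

Final answer: 1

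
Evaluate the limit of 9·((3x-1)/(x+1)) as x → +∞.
Evaluate the dominant behaviour as x → +∞; each term tends to a finite value or vanishes.
Limit = 27.

Final answer: 27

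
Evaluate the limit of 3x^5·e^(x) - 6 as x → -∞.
The product is a 0·∞ indeterminate form at x → -∞.
Rewrite the product as 3x^5 / e^(-x) (an ∞/∞ form) and apply L'Hôpital, or use the standard hierarchy e^(|x|) ≫ |x^5| as x → -∞.
The indeterminate product → 0, so the limit = -6.

Final answer: -6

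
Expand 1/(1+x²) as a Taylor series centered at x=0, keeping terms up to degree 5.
x^4 - x^2 + 1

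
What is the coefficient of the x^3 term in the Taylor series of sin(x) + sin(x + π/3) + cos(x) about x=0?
Expand to order 3: sin(x) + sin(x + π/3) + cos(x) = -x^3/4 + x^2·(-1/2 - √(3)/4) + 3·x/2 + √(3)/2 + 1 + O(x^4).
The coefficient of x^3 is -1/4.

Final answer: -1/4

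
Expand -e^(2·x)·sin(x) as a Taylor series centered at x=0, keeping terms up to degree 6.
-11·x^6/180 - 41·x^5/120 - x^4 - 11·x^3/6 - 2·x^2 - x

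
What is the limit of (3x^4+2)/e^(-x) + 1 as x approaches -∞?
The quotient is an ∞/∞ indeterminate form as x → -∞.
Compare growth rates of the dominant terms (exponentials ≫ polynomials ≫ logarithms), or apply L'Hôpital's rule; the quotient → 0.
Adding the constant: 0 + 1 = 1. Limit = 1.

Final answer: 1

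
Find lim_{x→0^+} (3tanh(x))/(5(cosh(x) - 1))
Both numerator and denominator → 0 as x → 0^+; this is a 0/0 indeterminate form.
Expand each to leading order near x = 0: numerator ~ 3·x, denominator ~ 5·x^2/2.
The limit of the ratio is ∞.

Final answer: ∞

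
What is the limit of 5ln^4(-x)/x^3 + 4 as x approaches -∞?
The quotient is an ∞/∞ indeterminate form as x → -∞.
Compare growth rates of the dominant terms (exponentials ≫ polynomials ≫ logarithms), or apply L'Hôpital's rule; the quotient → 0.
Adding the constant: 0 + 4 = 4. Limit = 4.

Final answer: 4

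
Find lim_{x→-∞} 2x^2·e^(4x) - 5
The product is a 0·∞ indeterminate form at x → -∞.
Rewrite the product as 2x^2 / e^(-4x) (an ∞/∞ form) and apply L'Hôpital, or use the standard hierarchy e^(4|x|) ≫ |x^2| as x → -∞.
The indeterminate product → 0, so the limit = -5.

Final answer: -5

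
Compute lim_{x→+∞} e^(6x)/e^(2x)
This is an ∞/∞ indeterminate form as x → +∞.
Rewrite e^(6x)/e^(2x) = e^((6−2)x) = e^(4x); the exponent coefficient is 4 > 0 so e^(4x) → ∞.
Limit = ∞.

Final answer: ∞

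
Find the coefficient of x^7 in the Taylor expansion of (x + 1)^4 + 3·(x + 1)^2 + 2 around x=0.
Expand to order 7: (x + 1)^4 + 3·(x + 1)^2 + 2 = x^4 + 4·x^3 + 9·x^2 + 10·x + 6 + O(x^8).
The coefficient of x^7 is 0.

Final answer: 0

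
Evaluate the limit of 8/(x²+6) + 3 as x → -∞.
Evaluate the dominant behaviour as x → -∞; each term tends to a finite value or vanishes.
Limit = 3.

Final answer: 3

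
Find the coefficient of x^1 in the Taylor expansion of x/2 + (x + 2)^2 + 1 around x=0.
Expand to order 1: x/2 + (x + 2)^2 + 1 = 9·x/2 + 5 + O(x^2).
The coefficient of x^1 is 9/2.

Final answer: 9/2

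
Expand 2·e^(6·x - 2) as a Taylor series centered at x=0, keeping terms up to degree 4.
108·x^4·e^(-2) + 72·x^3·e^(-2) + 36·x^2·e^(-2) + 12·x·e^(-2) + 2·e^(-2)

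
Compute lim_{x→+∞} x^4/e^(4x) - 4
The quotient is an ∞/∞ indeterminate form as x → +∞.
The exponential denominator e^(4x) dominates the polynomial numerator (e^x ≫ x^4 as x → ∞), so the quotient → 0.
Adding the constant: 0 - 4 = -4. Limit = -4.

Final answer: -4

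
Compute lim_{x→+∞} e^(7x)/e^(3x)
This is an ∞/∞ indeterminate form as x → +∞.
Rewrite e^(7x)/e^(3x) = e^((7−3)x) = e^(4x); the exponent coefficient is 4 > 0 so e^(4x) → ∞.
Limit = ∞.

Final answer: ∞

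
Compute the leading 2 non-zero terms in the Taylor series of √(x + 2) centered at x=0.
√(2)·x/4 + √(2)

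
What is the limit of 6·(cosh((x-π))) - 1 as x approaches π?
Direct substitution at x = π gives 5.

Final answer: 5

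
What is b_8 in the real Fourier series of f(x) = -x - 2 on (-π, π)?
b_8 = (1/π) ∫_{-π}^{π} f(x)·sin(8x) dx.
Evaluate the integral (use parity and integration by parts as needed): b_8 = 1/4.

Final answer: 1/4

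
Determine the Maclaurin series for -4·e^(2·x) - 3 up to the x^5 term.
-16·x^5/15 - 8·x^4/3 - 16·x^3/3 - 8·x^2 - 8·x - 7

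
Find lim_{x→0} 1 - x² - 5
Direct substitution at x = 0 gives -4.

Final answer: -4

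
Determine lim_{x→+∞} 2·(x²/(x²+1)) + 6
Evaluate the dominant behaviour as x → +∞; each term tends to a finite value or vanishes.
Limit = 8.

Final answer: 8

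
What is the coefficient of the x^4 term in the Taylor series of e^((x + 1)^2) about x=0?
Expand to order 4: e^((x + 1)^2) = 19·e·x^4/6 + 10·e·x^3/3 + 3·e·x^2 + 2·e·x + e + O(x^5).
The coefficient of x^4 is 19·e/6.

Final answer: 19·e/6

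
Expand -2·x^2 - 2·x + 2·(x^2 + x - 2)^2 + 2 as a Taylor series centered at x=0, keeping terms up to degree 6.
2·x^4 + 4·x^3 - 8·x^2 - 10·x + 10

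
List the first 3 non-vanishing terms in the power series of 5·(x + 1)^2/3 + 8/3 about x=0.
5·x^2/3 + 10·x/3 + 13/3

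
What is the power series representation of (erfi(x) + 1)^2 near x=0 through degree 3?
4·x^3/(3·√(π)) + 4·x^2/π + 4·x/√(π) + 1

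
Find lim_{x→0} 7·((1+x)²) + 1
Direct substitution at x = 0 gives 8.

Final answer: 8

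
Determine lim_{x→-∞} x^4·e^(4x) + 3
The product is a 0·∞ indeterminate form at x → -∞.
Rewrite the product as x^4 / e^(-4x) (an ∞/∞ form) and apply L'Hôpital, or use the standard hierarchy e^(4|x|) ≫ |x^4| as x → -∞.
The indeterminate product → 0, so the limit = 3.

Final answer: 3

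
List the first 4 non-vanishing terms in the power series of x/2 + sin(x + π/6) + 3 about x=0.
-√(3)·x^3/12 - x^2/4 + x·(1/2 + √(3)/2) + 7/2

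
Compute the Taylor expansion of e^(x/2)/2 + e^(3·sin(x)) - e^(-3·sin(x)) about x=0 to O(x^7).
x^6/92160 - 3071·x^5/7680 + x^4/768 + 769·x^3/96 + x^2/16 + 25·x/4 + 1/2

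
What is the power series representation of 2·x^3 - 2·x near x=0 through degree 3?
2·x^3 - 2·x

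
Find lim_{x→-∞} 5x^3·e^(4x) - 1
The product is a 0·∞ indeterminate form at x → -∞.
Rewrite the product as 5x^3 / e^(-4x) (an ∞/∞ form) and apply L'Hôpital, or use the standard hierarchy e^(4|x|) ≫ |x^3| as x → -∞.
The indeterminate product → 0, so the limit = -1.

Final answer: -1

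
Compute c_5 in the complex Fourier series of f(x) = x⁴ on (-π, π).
Compute the real Fourier coefficients first: a_5 = 48/625 - 8·π^2/25, b_5 = 0.
Then c_5 = (a_5 − i·b_5)/2 = 24/625 - 4·π^2/25.

Final answer: 24/625 - 4·π^2/25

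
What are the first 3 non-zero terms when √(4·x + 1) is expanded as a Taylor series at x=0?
-2·x^2 + 2·x + 1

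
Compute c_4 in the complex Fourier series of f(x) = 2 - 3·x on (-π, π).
Compute the real Fourier coefficients first: a_4 = 0, b_4 = 3/2.
Then c_4 = (a_4 − i·b_4)/2 = -3·i/4.

Final answer: -3·i/4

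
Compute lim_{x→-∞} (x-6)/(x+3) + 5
Evaluate the dominant behaviour as x → -∞; each term tends to a finite value or vanishes.
Limit = 6.

Final answer: 6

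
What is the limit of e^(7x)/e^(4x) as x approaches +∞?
This is an ∞/∞ indeterminate form as x → +∞.
Rewrite e^(7x)/e^(4x) = e^((7−4)x) = e^(3x); the exponent coefficient is 3 > 0 so e^(3x) → ∞.
Limit = ∞.

Final answer: ∞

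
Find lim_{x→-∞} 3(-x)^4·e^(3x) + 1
The product is a 0·∞ indeterminate form at x → -∞.
Rewrite the product as 3(-x)^4 / e^(-3x) (an ∞/∞ form) and apply L'Hôpital, or use the standard hierarchy e^(3|x|) ≫ |(-x)^4| as x → -∞.
The indeterminate product → 0, so the limit = 1.

Final answer: 1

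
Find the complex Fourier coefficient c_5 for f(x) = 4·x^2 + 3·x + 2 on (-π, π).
Compute the real Fourier coefficients first: a_5 = -16/25, b_5 = 6/5.
Then c_5 = (a_5 − i·b_5)/2 = -8/25 - 3·i/5.

Final answer: -8/25 - 3·i/5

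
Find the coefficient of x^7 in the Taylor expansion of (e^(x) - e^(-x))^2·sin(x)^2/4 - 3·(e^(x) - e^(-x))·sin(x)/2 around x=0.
0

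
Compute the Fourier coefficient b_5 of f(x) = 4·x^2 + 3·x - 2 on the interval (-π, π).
b_5 = (1/π) ∫_{-π}^{π} f(x)·sin(5x) dx.
Evaluate the integral (use parity and integration by parts as needed): b_5 = 6/5.

Final answer: 6/5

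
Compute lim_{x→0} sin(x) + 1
Direct substitution at x = 0 gives 1.

Final answer: 1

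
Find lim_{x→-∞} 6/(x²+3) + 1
Evaluate the dominant behaviour as x → -∞; each term tends to a finite value or vanishes.
Limit = 1.

Final answer: 1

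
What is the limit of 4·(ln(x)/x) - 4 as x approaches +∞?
Evaluate the dominant behaviour as x → +∞; each term tends to a finite value or vanishes.
Limit = -4.

Final answer: -4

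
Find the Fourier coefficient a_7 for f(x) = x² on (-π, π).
a_7 = (1/π) ∫_{-π}^{π} f(x)·cos(7x) dx.
Evaluate the integral (use parity and integration by parts as needed): a_7 = -4/49.

Final answer: -4/49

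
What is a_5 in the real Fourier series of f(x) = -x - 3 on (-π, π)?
a_5 = (1/π) ∫_{-π}^{π} f(x)·cos(5x) dx.
Evaluate the integral (use parity and integration by parts as needed): a_5 = 0.

Final answer: 0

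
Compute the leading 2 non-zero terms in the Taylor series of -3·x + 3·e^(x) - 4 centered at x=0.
3·x^2/2 - 1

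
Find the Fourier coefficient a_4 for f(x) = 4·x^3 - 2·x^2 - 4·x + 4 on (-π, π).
a_4 = (1/π) ∫_{-π}^{π} f(x)·cos(4x) dx.
Evaluate the integral (use parity and integration by parts as needed): a_4 = -1/2.

Final answer: -1/2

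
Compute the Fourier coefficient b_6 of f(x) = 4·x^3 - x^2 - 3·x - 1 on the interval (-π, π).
b_6 = (1/π) ∫_{-π}^{π} f(x)·sin(6x) dx.
Evaluate the integral (use parity and integration by parts as needed): b_6 = 11/9 - 4·π^2/3.

Final answer: 11/9 - 4·π^2/3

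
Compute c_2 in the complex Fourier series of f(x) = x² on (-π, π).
Compute the real Fourier coefficients first: a_2 = 1, b_2 = 0.
Then c_2 = (a_2 − i·b_2)/2 = 1/2.

Final answer: 1/2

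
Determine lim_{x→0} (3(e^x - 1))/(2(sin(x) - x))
Both numerator and denominator → 0 as x → 0; this is a 0/0 indeterminate form.
Expand each to leading order near x = 0: numerator ~ 3·x, denominator ~ -x^3/3.
The limit of the ratio is -∞.

Final answer: -∞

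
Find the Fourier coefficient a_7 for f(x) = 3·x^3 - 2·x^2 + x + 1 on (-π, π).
a_7 = (1/π) ∫_{-π}^{π} f(x)·cos(7x) dx.
Evaluate the integral (use parity and integration by parts as needed): a_7 = 8/49.

Final answer: 8/49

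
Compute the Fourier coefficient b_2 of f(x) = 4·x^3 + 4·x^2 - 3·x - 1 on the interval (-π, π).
b_2 = (1/π) ∫_{-π}^{π} f(x)·sin(2x) dx.
Evaluate the integral (use parity and integration by parts as needed): b_2 = 9 - 4·π^2.

Final answer: 9 - 4·π^2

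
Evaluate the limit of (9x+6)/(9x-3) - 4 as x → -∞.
Evaluate the dominant behaviour as x → -∞; each term tends to a finite value or vanishes.
Limit = -3.

Final answer: -3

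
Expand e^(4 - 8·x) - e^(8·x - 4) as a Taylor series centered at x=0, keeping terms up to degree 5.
x^5·(-4096·e^(4)/15 - 4096·e^(-4)/15) + x^4·(-512·e^(-4)/3 + 512·e^(4)/3) + x^3·(-256·e^(4)/3 - 256·e^(-4)/3) + x^2·(-32·e^(-4) + 32·e^(4)) + x·(-8·e^(4) - 8·e^(-4)) - e^(-4) + e^(4)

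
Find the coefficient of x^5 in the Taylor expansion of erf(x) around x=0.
Expand to order 5: erf(x) = x^5/(5·√(π)) - 2·x^3/(3·√(π)) + 2·x/√(π) + O(x^6).
The coefficient of x^5 is 1/(5·√(π)).

Final answer: 1/(5·√(π))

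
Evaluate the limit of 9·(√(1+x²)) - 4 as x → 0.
Direct substitution at x = 0 gives 5.

Final answer: 5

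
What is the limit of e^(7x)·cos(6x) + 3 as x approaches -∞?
Evaluate the dominant behaviour as x → -∞; each term tends to a finite value or vanishes.
Limit = 3.

Final answer: 3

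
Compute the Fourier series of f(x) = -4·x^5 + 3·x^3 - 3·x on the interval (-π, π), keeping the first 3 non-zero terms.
(-1002 - 8·π^4 + 166·π^2)·sin(x) + (-23·π^2 + 75/2 + 4·π^4)·sin(2·x) + (-8·π^4/3 - 590/81 + 214·π^2/27)·sin(3·x)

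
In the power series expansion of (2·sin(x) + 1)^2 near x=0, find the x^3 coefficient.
Expand to order 3: (2·sin(x) + 1)^2 = -2·x^3/3 + 4·x^2 + 4·x + 1 + O(x^4).
The coefficient of x^3 is -2/3.

Final answer: -2/3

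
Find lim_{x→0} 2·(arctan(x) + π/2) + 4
Direct substitution at x = 0 gives π + 4.

Final answer: π + 4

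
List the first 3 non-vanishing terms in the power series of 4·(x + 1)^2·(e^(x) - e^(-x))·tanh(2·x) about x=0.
-8·x^4/3 + 32·x^3 + 16·x^2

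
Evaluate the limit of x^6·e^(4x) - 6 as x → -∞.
The product is a 0·∞ indeterminate form at x → -∞.
Rewrite the product as x^6 / e^(-4x) (an ∞/∞ form) and apply L'Hôpital, or use the standard hierarchy e^(4|x|) ≫ |x^6| as x → -∞.
The indeterminate product → 0, so the limit = -6.

Final answer: -6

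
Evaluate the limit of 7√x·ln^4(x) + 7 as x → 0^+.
The product is a 0·∞ indeterminate form at x → 0⁺.
Rewrite the product as 7·ln^4(x) / x^(-1/2) and apply L'Hôpital, or use the standard hierarchy x^(-1/2) ≫ |ln x|^4 as x → 0⁺.
The indeterminate product → 0, so the limit = 7.

Final answer: 7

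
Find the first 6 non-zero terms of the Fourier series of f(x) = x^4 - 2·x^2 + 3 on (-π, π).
(56 - 8·π^2)·cos(x) + (-5 + 2·π^2)·cos(2·x) + (40/27 - 8·π^2/9)·cos(3·x) + (-11/16 + π^2/2)·cos(4·x) + (248/625 - 8·π^2/25)·cos(5·x) - 2·π^2/3 + 3 + π^4/5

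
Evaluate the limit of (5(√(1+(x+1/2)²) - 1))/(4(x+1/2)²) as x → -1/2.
Both numerator and denominator → 0 as x → -1/2; this is a 0/0 indeterminate form.
Expand each to leading order near x = -1/2: numerator ~ 5·(x + 1/2)^2/2, denominator ~ 4·(x + 1/2)^2.
The limit of the ratio is 5/8.

Final answer: 5/8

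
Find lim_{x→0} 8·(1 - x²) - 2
Direct substitution at x = 0 gives 6.

Final answer: 6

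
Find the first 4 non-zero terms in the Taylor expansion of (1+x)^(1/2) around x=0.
x^3/16 - x^2/8 + x/2 + 1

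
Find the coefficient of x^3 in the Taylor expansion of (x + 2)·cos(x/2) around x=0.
Expand to order 3: (x + 2)·cos(x/2) = -x^3/8 - x^2/4 + x + 2 + O(x^4).
The coefficient of x^3 is -1/8.

Final answer: -1/8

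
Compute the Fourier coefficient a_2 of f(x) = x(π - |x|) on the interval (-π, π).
a_2 = (1/π) ∫_{-π}^{π} f(x)·cos(2x) dx.
Evaluate the integral (use parity and integration by parts as needed): a_2 = 0.

Final answer: 0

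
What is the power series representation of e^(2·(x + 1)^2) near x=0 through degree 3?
56·x^3·e^(2)/3 + 10·x^2·e^(2) + 4·x·e^(2) + e^(2)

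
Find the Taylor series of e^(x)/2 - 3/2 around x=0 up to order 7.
x^7/10080 + x^6/1440 + x^5/240 + x^4/48 + x^3/12 + x^2/4 + x/2 - 1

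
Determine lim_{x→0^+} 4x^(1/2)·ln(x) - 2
The product is a 0·∞ indeterminate form at x → 0⁺.
Rewrite the product as 4·ln(x) / x^(-1/2) and apply L'Hôpital, or use the standard hierarchy x^(-1/2) ≫ |ln x| as x → 0⁺.
The indeterminate product → 0, so the limit = -2.

Final answer: -2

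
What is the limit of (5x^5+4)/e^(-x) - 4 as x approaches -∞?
The quotient is an ∞/∞ indeterminate form as x → -∞.
Compare growth rates of the dominant terms (exponentials ≫ polynomials ≫ logarithms), or apply L'Hôpital's rule; the quotient → 0.
Adding the constant: 0 - 4 = -4. Limit = -4.

Final answer: -4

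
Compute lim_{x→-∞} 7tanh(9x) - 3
Evaluate the dominant behaviour as x → -∞; each term tends to a finite value or vanishes.
Limit = -10.

Final answer: -10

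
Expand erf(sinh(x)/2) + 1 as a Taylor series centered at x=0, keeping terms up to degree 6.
-13·x^5/(480·√(π)) + x^3/(12·√(π)) + x/√(π) + 1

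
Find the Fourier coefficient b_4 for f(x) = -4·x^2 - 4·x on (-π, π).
b_4 = (1/π) ∫_{-π}^{π} f(x)·sin(4x) dx.
Evaluate the integral (use parity and integration by parts as needed): b_4 = 2.

Final answer: 2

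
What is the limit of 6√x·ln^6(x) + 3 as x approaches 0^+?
The product is a 0·∞ indeterminate form at x → 0⁺.
Rewrite the product as 6·ln^6(x) / x^(-1/2) and apply L'Hôpital, or use the standard hierarchy x^(-1/2) ≫ |ln x|^6 as x → 0⁺.
The indeterminate product → 0, so the limit = 3.

Final answer: 3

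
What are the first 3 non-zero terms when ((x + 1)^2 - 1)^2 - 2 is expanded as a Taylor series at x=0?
4·x^3 + 4·x^2 - 2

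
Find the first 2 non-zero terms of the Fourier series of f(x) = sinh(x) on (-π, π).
sin(x)·sinh(π)/π - 4·sin(2·x)·sinh(π)/(5·π)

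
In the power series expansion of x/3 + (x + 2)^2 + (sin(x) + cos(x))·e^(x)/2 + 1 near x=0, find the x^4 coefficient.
Expand to order 4: x/3 + (x + 2)^2 + (sin(x) + cos(x))·e^(x)/2 + 1 = -x^4/12 + 3·x^2/2 + 16·x/3 + 11/2 + O(x^5).
The coefficient of x^4 is -1/12.

Final answer: -1/12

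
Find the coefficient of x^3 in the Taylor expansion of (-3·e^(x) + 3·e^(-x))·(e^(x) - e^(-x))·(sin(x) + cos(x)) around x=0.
Expand to order 3: (-3·e^(x) + 3·e^(-x))·(e^(x) - e^(-x))·(sin(x) + cos(x)) = -12·x^3 - 12·x^2 + O(x^4).
The coefficient of x^3 is -12.

Final answer: -12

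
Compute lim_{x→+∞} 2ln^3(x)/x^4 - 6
The quotient is an ∞/∞ indeterminate form as x → +∞.
The polynomial denominator x^4 dominates the logarithmic numerator (any positive power of x ≫ ln^3(x) as x → ∞), so the quotient → 0.
Adding the constant: 0 - 6 = -6. Limit = -6.

Final answer: -6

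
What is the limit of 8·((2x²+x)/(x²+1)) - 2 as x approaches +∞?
Evaluate the dominant behaviour as x → +∞; each term tends to a finite value or vanishes.
Limit = 14.

Final answer: 14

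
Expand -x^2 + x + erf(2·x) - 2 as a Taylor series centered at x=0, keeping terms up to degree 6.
32·x^5/(5·√(π)) - 16·x^3/(3·√(π)) - x^2 + x·(1 + 4/√(π)) - 2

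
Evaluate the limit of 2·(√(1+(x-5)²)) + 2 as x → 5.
Direct substitution at x = 5 gives 4.

Final answer: 4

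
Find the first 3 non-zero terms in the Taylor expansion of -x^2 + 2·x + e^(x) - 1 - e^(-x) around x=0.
-x^2 + 4·x - 1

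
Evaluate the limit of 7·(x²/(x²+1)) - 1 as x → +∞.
Evaluate the dominant behaviour as x → +∞; each term tends to a finite value or vanishes.
Limit = 6.

Final answer: 6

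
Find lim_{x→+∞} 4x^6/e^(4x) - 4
The quotient is an ∞/∞ indeterminate form as x → +∞.
The exponential denominator e^(4x) dominates the polynomial numerator (e^x ≫ x^6 as x → ∞), so the quotient → 0.
Adding the constant: 0 - 4 = -4. Limit = -4.

Final answer: -4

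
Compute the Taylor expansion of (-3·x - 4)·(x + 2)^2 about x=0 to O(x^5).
-3·x^3 - 16·x^2 - 28·x - 16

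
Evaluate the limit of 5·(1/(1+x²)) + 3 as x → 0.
Direct substitution at x = 0 gives 8.

Final answer: 8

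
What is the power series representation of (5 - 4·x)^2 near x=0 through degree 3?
16·x^2 - 40·x + 25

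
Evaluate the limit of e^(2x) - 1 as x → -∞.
Evaluate the dominant behaviour as x → -∞; each term tends to a finite value or vanishes.
Limit = -1.

Final answer: -1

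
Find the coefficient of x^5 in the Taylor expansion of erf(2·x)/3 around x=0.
Expand to order 5: erf(2·x)/3 = 32·x^5/(15·√(π)) - 16·x^3/(9·√(π)) + 4·x/(3·√(π)) + O(x^6).
The coefficient of x^5 is 32/(15·√(π)).

Final answer: 32/(15·√(π))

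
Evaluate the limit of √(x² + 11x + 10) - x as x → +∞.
This is an ∞ − ∞ indeterminate form.
Multiply and divide by the conjugate √(x²+11x + 10) + x; the x² terms cancel, leaving (11x + 10)/(√(x²+11x + 10)+x) → 11/2.
Limit = 11/2.

Final answer: 11/2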